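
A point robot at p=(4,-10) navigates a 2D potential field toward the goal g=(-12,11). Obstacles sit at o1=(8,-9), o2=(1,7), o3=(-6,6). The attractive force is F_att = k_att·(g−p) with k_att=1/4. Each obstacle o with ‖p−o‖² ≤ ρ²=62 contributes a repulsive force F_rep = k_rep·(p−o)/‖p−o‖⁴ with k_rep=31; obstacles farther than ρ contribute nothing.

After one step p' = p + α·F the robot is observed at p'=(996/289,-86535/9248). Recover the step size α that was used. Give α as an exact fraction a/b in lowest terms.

F_att = 1/4·(g−p) = 1/4·(-16,21) = (-4.0000,5.2500)
o1: d²=17 ≤ ρ²=62; F_rep = 31·(-4,-1)/17² = (-0.4291,-0.1073)
o2: d²=298 > ρ²=62 → inactive
o3: d²=356 > ρ²=62 → inactive
F = F_att + ΣF_rep = (-4.4291,5.1427)
Δp = p'−p = (-0.5536,0.6428); α = Δx/Fx = (-160/289) / (-1280/289) = 1/8
check: Δy/Fy = (5945/9248) / (5945/1156) = 1/8 ✓

α = 1/8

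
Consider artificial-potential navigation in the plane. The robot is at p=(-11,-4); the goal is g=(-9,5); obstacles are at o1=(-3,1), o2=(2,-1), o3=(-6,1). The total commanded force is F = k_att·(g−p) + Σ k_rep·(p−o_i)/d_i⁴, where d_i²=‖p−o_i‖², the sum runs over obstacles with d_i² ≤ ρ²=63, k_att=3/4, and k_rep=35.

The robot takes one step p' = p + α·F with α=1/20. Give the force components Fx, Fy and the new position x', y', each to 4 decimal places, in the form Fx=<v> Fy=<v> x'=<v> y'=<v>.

Fx=1.4300 Fy=6.6800 x'=-10.9285 y'=-3.6660

F_att = 3/4·(g−p) = 3/4·(2,9) = (1.5000,6.7500)
o1: d²=89 > ρ²=63 → inactive
o2: d²=178 > ρ²=63 → inactive
o3: d²=50 ≤ ρ²=63; F_rep = 35·(-5,-5)/50² = (-0.0700,-0.0700)
F = F_att + ΣF_rep = (1.4300,6.6800)
p' = p + 1/20·F = (-10.9285,-3.6660)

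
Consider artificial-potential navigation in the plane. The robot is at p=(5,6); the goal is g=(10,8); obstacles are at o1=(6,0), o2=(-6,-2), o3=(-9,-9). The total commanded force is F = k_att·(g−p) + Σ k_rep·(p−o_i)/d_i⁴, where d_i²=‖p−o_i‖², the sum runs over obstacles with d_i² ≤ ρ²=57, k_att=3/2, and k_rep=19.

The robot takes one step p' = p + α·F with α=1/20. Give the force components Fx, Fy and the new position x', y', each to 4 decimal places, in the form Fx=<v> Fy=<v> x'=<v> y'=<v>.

F_att = 3/2·(g−p) = 3/2·(5,2) = (7.5000,3.0000)
o1: d²=37 ≤ ρ²=57; F_rep = 19·(-1,6)/37² = (-0.0139,0.0833)
o2: d²=185 > ρ²=57 → inactive
o3: d²=421 > ρ²=57 → inactive
F = F_att + ΣF_rep = (7.4861,3.0833)
p' = p + 1/20·F = (5.3743,6.1542)

Fx=7.4861 Fy=3.0833 x'=5.3743 y'=6.1542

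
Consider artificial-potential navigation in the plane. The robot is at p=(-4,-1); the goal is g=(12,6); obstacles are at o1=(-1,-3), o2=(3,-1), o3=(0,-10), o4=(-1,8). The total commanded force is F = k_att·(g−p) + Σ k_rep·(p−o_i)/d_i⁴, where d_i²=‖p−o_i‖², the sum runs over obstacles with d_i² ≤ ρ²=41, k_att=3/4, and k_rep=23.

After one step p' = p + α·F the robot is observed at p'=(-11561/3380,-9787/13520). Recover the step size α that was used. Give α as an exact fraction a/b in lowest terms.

F_att = 3/4·(g−p) = 3/4·(16,7) = (12.0000,5.2500)
o1: d²=13 ≤ ρ²=41; F_rep = 23·(-3,2)/13² = (-0.4083,0.2722)
o2: d²=49 > ρ²=41 → inactive
o3: d²=97 > ρ²=41 → inactive
o4: d²=90 > ρ²=41 → inactive
F = F_att + ΣF_rep = (11.5917,5.5222)
Δp = p'−p = (0.5796,0.2761); α = Δx/Fx = (1959/3380) / (1959/169) = 1/20
check: Δy/Fy = (3733/13520) / (3733/676) = 1/20 ✓

α = 1/20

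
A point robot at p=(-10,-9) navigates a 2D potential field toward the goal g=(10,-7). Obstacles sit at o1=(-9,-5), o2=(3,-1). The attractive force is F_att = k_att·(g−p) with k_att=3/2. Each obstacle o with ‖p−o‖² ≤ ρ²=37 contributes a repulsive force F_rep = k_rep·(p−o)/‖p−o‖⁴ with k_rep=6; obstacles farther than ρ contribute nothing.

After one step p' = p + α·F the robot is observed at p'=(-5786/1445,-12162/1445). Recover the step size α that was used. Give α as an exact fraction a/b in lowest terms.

α = 1/5

F_att = 3/2·(g−p) = 3/2·(20,2) = (30.0000,3.0000)
o1: d²=17 ≤ ρ²=37; F_rep = 6·(-1,-4)/17² = (-0.0208,-0.0830)
o2: d²=233 > ρ²=37 → inactive
F = F_att + ΣF_rep = (29.9792,2.9170)
Δp = p'−p = (5.9958,0.5834); α = Δx/Fx = (8664/1445) / (8664/289) = 1/5
check: Δy/Fy = (843/1445) / (843/289) = 1/5 ✓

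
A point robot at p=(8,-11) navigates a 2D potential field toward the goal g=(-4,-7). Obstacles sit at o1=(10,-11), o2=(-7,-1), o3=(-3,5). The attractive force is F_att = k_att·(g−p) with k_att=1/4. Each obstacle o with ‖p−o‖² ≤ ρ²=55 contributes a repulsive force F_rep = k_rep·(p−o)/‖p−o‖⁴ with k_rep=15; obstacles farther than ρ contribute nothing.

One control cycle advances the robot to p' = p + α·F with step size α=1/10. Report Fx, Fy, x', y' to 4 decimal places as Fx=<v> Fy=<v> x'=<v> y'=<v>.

Fx=-4.8750 Fy=1.0000 x'=7.5125 y'=-10.9000

F_att = 1/4·(g−p) = 1/4·(-12,4) = (-3.0000,1.0000)
o1: d²=4 ≤ ρ²=55; F_rep = 15·(-2,0)/4² = (-1.8750,0.0000)
o2: d²=325 > ρ²=55 → inactive
o3: d²=377 > ρ²=55 → inactive
F = F_att + ΣF_rep = (-4.8750,1.0000)
p' = p + 1/10·F = (7.5125,-10.9000)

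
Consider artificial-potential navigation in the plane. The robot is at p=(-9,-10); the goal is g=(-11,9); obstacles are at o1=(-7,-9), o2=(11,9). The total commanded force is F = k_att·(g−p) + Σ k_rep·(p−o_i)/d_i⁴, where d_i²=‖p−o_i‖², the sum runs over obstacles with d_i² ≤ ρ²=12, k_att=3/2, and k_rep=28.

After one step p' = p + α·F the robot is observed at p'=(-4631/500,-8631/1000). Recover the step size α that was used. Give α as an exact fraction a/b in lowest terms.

F_att = 3/2·(g−p) = 3/2·(-2,19) = (-3.0000,28.5000)
o1: d²=5 ≤ ρ²=12; F_rep = 28·(-2,-1)/5² = (-2.2400,-1.1200)
o2: d²=761 > ρ²=12 → inactive
F = F_att + ΣF_rep = (-5.2400,27.3800)
Δp = p'−p = (-0.2620,1.3690); α = Δx/Fx = (-131/500) / (-131/25) = 1/20
check: Δy/Fy = (1369/1000) / (1369/50) = 1/20 ✓

α = 1/20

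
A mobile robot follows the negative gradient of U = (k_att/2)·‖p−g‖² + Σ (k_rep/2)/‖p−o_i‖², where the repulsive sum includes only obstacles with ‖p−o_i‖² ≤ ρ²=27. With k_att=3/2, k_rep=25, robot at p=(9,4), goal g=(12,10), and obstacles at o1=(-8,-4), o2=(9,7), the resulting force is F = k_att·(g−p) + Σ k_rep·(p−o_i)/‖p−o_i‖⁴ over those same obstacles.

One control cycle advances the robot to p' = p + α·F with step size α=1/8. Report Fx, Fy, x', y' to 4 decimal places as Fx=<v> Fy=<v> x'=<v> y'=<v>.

F_att = 3/2·(g−p) = 3/2·(3,6) = (4.5000,9.0000)
o1: d²=353 > ρ²=27 → inactive
o2: d²=9 ≤ ρ²=27; F_rep = 25·(0,-3)/9² = (0.0000,-0.9259)
F = F_att + ΣF_rep = (4.5000,8.0741)
p' = p + 1/8·F = (9.5625,5.0093)

Fx=4.5000 Fy=8.0741 x'=9.5625 y'=5.0093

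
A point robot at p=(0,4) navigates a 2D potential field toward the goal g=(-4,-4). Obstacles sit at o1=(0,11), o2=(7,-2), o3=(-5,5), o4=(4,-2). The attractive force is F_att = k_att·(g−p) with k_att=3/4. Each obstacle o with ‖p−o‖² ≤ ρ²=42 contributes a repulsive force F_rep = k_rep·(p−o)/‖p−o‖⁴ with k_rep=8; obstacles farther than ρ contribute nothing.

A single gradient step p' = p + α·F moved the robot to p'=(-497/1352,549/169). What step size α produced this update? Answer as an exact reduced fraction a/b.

F_att = 3/4·(g−p) = 3/4·(-4,-8) = (-3.0000,-6.0000)
o1: d²=49 > ρ²=42 → inactive
o2: d²=85 > ρ²=42 → inactive
o3: d²=26 ≤ ρ²=42; F_rep = 8·(5,-1)/26² = (0.0592,-0.0118)
o4: d²=52 > ρ²=42 → inactive
F = F_att + ΣF_rep = (-2.9408,-6.0118)
Δp = p'−p = (-0.3676,-0.7515); α = Δx/Fx = (-497/1352) / (-497/169) = 1/8
check: Δy/Fy = (-127/169) / (-1016/169) = 1/8 ✓

α = 1/8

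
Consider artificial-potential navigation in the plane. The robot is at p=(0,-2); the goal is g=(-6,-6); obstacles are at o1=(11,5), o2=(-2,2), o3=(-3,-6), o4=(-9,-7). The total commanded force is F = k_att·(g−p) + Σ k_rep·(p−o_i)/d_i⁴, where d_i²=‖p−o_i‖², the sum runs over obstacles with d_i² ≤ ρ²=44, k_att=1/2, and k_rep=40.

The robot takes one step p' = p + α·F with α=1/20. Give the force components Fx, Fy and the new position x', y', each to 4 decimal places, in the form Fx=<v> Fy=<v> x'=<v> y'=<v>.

F_att = 1/2·(g−p) = 1/2·(-6,-4) = (-3.0000,-2.0000)
o1: d²=170 > ρ²=44 → inactive
o2: d²=20 ≤ ρ²=44; F_rep = 40·(2,-4)/20² = (0.2000,-0.4000)
o3: d²=25 ≤ ρ²=44; F_rep = 40·(3,4)/25² = (0.1920,0.2560)
o4: d²=106 > ρ²=44 → inactive
F = F_att + ΣF_rep = (-2.6080,-2.1440)
p' = p + 1/20·F = (-0.1304,-2.1072)

Fx=-2.6080 Fy=-2.1440 x'=-0.1304 y'=-2.1072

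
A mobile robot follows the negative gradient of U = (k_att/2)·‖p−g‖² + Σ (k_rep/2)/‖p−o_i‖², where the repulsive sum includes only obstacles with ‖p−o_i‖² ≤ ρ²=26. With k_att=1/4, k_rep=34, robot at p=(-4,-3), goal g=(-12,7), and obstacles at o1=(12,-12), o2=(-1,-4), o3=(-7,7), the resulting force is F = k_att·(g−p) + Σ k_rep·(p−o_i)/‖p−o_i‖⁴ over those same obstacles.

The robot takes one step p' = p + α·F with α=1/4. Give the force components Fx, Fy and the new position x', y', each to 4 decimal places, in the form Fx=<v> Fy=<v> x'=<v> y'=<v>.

F_att = 1/4·(g−p) = 1/4·(-8,10) = (-2.0000,2.5000)
o1: d²=337 > ρ²=26 → inactive
o2: d²=10 ≤ ρ²=26; F_rep = 34·(-3,1)/10² = (-1.0200,0.3400)
o3: d²=109 > ρ²=26 → inactive
F = F_att + ΣF_rep = (-3.0200,2.8400)
p' = p + 1/4·F = (-4.7550,-2.2900)

Fx=-3.0200 Fy=2.8400 x'=-4.7550 y'=-2.2900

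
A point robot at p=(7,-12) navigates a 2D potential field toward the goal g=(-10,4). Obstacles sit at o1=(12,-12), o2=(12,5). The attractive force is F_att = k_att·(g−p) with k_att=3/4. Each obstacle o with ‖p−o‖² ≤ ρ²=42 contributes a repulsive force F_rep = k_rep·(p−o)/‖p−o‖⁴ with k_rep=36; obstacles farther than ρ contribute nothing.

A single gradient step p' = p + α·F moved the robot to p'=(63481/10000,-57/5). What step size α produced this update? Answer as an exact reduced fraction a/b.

α = 1/20

F_att = 3/4·(g−p) = 3/4·(-17,16) = (-12.7500,12.0000)
o1: d²=25 ≤ ρ²=42; F_rep = 36·(-5,0)/25² = (-0.2880,0.0000)
o2: d²=314 > ρ²=42 → inactive
F = F_att + ΣF_rep = (-13.0380,12.0000)
Δp = p'−p = (-0.6519,0.6000); α = Δx/Fx = (-6519/10000) / (-6519/500) = 1/20
check: Δy/Fy = (3/5) / (12) = 1/20 ✓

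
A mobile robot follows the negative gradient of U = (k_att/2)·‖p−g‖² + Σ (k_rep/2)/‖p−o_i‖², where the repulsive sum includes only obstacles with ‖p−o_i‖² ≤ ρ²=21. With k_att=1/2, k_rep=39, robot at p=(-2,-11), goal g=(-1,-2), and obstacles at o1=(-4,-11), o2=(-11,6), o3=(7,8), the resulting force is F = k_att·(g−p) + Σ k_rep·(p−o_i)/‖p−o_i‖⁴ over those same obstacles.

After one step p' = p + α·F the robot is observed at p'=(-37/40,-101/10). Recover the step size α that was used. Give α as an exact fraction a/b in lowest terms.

α = 1/5

F_att = 1/2·(g−p) = 1/2·(1,9) = (0.5000,4.5000)
o1: d²=4 ≤ ρ²=21; F_rep = 39·(2,0)/4² = (4.8750,0.0000)
o2: d²=370 > ρ²=21 → inactive
o3: d²=442 > ρ²=21 → inactive
F = F_att + ΣF_rep = (5.3750,4.5000)
Δp = p'−p = (1.0750,0.9000); α = Δx/Fx = (43/40) / (43/8) = 1/5
check: Δy/Fy = (9/10) / (9/2) = 1/5 ✓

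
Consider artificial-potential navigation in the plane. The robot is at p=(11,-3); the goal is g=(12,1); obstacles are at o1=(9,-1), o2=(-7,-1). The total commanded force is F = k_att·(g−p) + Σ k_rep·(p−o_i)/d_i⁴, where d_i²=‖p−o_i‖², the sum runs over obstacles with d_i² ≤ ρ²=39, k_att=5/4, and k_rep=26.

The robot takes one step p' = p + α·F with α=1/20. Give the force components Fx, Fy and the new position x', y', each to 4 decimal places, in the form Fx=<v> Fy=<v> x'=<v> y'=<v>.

F_att = 5/4·(g−p) = 5/4·(1,4) = (1.2500,5.0000)
o1: d²=8 ≤ ρ²=39; F_rep = 26·(2,-2)/8² = (0.8125,-0.8125)
o2: d²=328 > ρ²=39 → inactive
F = F_att + ΣF_rep = (2.0625,4.1875)
p' = p + 1/20·F = (11.1031,-2.7906)

Fx=2.0625 Fy=4.1875 x'=11.1031 y'=-2.7906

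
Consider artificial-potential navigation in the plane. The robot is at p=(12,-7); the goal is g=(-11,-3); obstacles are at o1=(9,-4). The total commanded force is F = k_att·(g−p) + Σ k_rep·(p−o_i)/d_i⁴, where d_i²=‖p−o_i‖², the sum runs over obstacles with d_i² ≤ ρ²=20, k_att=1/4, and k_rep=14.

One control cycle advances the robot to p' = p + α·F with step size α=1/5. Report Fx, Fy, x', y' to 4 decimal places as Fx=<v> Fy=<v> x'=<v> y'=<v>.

F_att = 1/4·(g−p) = 1/4·(-23,4) = (-5.7500,1.0000)
o1: d²=18 ≤ ρ²=20; F_rep = 14·(3,-3)/18² = (0.1296,-0.1296)
F = F_att + ΣF_rep = (-5.6204,0.8704)
p' = p + 1/5·F = (10.8759,-6.8259)

Fx=-5.6204 Fy=0.8704 x'=10.8759 y'=-6.8259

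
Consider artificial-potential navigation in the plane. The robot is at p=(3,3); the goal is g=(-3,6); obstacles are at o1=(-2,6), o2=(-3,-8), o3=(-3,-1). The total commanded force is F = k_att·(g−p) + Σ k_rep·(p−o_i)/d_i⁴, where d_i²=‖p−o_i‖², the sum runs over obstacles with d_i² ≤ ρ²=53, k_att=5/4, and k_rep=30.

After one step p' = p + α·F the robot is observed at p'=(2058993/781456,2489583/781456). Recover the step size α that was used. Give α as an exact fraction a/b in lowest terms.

F_att = 5/4·(g−p) = 5/4·(-6,3) = (-7.5000,3.7500)
o1: d²=34 ≤ ρ²=53; F_rep = 30·(5,-3)/34² = (0.1298,-0.0779)
o2: d²=157 > ρ²=53 → inactive
o3: d²=52 ≤ ρ²=53; F_rep = 30·(6,4)/52² = (0.0666,0.0444)
F = F_att + ΣF_rep = (-7.3037,3.7165)
Δp = p'−p = (-0.3652,0.1858); α = Δx/Fx = (-285375/781456) / (-1426875/195364) = 1/20
check: Δy/Fy = (145215/781456) / (726075/195364) = 1/20 ✓

α = 1/20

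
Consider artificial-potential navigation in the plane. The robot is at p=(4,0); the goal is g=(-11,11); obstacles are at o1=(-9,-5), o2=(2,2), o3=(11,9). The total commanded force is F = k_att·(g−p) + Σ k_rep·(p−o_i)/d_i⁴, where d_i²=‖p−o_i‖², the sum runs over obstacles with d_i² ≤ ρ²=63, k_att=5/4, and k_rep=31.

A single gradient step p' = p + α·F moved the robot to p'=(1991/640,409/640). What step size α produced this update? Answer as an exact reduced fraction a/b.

α = 1/20

F_att = 5/4·(g−p) = 5/4·(-15,11) = (-18.7500,13.7500)
o1: d²=194 > ρ²=63 → inactive
o2: d²=8 ≤ ρ²=63; F_rep = 31·(2,-2)/8² = (0.9688,-0.9688)
o3: d²=130 > ρ²=63 → inactive
F = F_att + ΣF_rep = (-17.7812,12.7812)
Δp = p'−p = (-0.8891,0.6391); α = Δx/Fx = (-569/640) / (-569/32) = 1/20
check: Δy/Fy = (409/640) / (409/32) = 1/20 ✓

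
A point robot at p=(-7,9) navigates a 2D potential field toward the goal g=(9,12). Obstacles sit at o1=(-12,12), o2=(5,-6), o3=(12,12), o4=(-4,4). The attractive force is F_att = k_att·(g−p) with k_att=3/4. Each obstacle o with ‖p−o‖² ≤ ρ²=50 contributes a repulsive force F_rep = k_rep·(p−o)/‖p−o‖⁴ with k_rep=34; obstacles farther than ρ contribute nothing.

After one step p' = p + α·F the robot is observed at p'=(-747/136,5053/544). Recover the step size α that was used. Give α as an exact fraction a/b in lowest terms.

α = 1/8

F_att = 3/4·(g−p) = 3/4·(16,3) = (12.0000,2.2500)
o1: d²=34 ≤ ρ²=50; F_rep = 34·(5,-3)/34² = (0.1471,-0.0882)
o2: d²=369 > ρ²=50 → inactive
o3: d²=370 > ρ²=50 → inactive
o4: d²=34 ≤ ρ²=50; F_rep = 34·(-3,5)/34² = (-0.0882,0.1471)
F = F_att + ΣF_rep = (12.0588,2.3088)
Δp = p'−p = (1.5074,0.2886); α = Δx/Fx = (205/136) / (205/17) = 1/8
check: Δy/Fy = (157/544) / (157/68) = 1/8 ✓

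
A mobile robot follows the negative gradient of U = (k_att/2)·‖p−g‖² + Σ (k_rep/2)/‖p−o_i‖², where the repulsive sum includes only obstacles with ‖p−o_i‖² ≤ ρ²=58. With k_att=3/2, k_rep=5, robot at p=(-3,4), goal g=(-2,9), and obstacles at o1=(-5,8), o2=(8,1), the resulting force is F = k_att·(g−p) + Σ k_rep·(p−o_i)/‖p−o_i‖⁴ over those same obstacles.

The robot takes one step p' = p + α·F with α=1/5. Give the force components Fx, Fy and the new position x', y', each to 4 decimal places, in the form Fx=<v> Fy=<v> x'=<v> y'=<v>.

Fx=1.5250 Fy=7.4500 x'=-2.6950 y'=5.4900

F_att = 3/2·(g−p) = 3/2·(1,5) = (1.5000,7.5000)
o1: d²=20 ≤ ρ²=58; F_rep = 5·(2,-4)/20² = (0.0250,-0.0500)
o2: d²=130 > ρ²=58 → inactive
F = F_att + ΣF_rep = (1.5250,7.4500)
p' = p + 1/5·F = (-2.6950,5.4900)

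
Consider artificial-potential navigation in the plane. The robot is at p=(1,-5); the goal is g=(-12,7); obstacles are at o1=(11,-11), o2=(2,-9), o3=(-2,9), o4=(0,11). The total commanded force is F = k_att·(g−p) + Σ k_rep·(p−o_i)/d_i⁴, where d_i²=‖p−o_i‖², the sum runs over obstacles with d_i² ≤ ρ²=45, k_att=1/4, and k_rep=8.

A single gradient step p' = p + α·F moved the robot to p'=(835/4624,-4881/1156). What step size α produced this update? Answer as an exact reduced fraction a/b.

F_att = 1/4·(g−p) = 1/4·(-13,12) = (-3.2500,3.0000)
o1: d²=136 > ρ²=45 → inactive
o2: d²=17 ≤ ρ²=45; F_rep = 8·(-1,4)/17² = (-0.0277,0.1107)
o3: d²=205 > ρ²=45 → inactive
o4: d²=257 > ρ²=45 → inactive
F = F_att + ΣF_rep = (-3.2777,3.1107)
Δp = p'−p = (-0.8194,0.7777); α = Δx/Fx = (-3789/4624) / (-3789/1156) = 1/4
check: Δy/Fy = (899/1156) / (899/289) = 1/4 ✓

α = 1/4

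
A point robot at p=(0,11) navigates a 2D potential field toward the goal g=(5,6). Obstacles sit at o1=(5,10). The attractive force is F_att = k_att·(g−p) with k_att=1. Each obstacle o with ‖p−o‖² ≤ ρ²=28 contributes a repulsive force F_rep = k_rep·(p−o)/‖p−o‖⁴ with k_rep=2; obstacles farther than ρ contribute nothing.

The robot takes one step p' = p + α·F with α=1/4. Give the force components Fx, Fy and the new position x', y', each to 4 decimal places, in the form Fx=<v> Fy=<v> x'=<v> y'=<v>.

Fx=4.9852 Fy=-4.9970 x'=1.2463 y'=9.7507

F_att = 1·(g−p) = 1·(5,-5) = (5.0000,-5.0000)
o1: d²=26 ≤ ρ²=28; F_rep = 2·(-5,1)/26² = (-0.0148,0.0030)
F = F_att + ΣF_rep = (4.9852,-4.9970)
p' = p + 1/4·F = (1.2463,9.7507)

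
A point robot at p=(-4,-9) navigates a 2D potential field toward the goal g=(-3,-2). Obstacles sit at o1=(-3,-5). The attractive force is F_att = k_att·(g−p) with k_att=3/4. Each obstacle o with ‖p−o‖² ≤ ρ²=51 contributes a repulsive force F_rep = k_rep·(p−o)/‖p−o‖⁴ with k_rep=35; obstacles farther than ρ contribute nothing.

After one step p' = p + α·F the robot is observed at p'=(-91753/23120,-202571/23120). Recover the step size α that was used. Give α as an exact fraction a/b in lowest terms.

F_att = 3/4·(g−p) = 3/4·(1,7) = (0.7500,5.2500)
o1: d²=17 ≤ ρ²=51; F_rep = 35·(-1,-4)/17² = (-0.1211,-0.4844)
F = F_att + ΣF_rep = (0.6289,4.7656)
Δp = p'−p = (0.0314,0.2383); α = Δx/Fx = (727/23120) / (727/1156) = 1/20
check: Δy/Fy = (5509/23120) / (5509/1156) = 1/20 ✓

α = 1/20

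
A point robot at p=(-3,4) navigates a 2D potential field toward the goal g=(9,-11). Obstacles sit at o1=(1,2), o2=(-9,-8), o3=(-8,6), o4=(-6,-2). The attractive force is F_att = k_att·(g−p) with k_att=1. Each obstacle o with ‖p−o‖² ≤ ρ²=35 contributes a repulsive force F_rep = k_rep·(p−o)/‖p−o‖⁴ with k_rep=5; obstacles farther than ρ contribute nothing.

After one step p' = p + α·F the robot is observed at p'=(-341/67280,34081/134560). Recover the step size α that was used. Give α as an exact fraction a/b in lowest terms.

F_att = 1·(g−p) = 1·(12,-15) = (12.0000,-15.0000)
o1: d²=20 ≤ ρ²=35; F_rep = 5·(-4,2)/20² = (-0.0500,0.0250)
o2: d²=180 > ρ²=35 → inactive
o3: d²=29 ≤ ρ²=35; F_rep = 5·(5,-2)/29² = (0.0297,-0.0119)
o4: d²=45 > ρ²=35 → inactive
F = F_att + ΣF_rep = (11.9797,-14.9869)
Δp = p'−p = (2.9949,-3.7467); α = Δx/Fx = (201499/67280) / (201499/16820) = 1/4
check: Δy/Fy = (-504159/134560) / (-504159/33640) = 1/4 ✓

α = 1/4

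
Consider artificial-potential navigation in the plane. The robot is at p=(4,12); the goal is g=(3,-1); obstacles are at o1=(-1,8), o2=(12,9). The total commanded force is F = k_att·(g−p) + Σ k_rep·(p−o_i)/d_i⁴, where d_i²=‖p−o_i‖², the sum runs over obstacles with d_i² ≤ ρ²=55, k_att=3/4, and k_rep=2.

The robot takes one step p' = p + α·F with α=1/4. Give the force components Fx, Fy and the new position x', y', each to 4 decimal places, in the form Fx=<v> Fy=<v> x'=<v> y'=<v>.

F_att = 3/4·(g−p) = 3/4·(-1,-13) = (-0.7500,-9.7500)
o1: d²=41 ≤ ρ²=55; F_rep = 2·(5,4)/41² = (0.0059,0.0048)
o2: d²=73 > ρ²=55 → inactive
F = F_att + ΣF_rep = (-0.7441,-9.7452)
p' = p + 1/4·F = (3.8140,9.5637)

Fx=-0.7441 Fy=-9.7452 x'=3.8140 y'=9.5637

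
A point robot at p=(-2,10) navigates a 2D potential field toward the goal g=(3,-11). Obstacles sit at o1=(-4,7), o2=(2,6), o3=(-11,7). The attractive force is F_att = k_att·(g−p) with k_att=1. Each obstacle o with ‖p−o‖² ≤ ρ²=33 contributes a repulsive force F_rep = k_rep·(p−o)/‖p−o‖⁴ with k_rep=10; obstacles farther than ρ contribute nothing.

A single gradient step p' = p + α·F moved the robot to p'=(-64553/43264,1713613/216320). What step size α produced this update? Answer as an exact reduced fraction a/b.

α = 1/10

F_att = 1·(g−p) = 1·(5,-21) = (5.0000,-21.0000)
o1: d²=13 ≤ ρ²=33; F_rep = 10·(2,3)/13² = (0.1183,0.1775)
o2: d²=32 ≤ ρ²=33; F_rep = 10·(-4,4)/32² = (-0.0391,0.0391)
o3: d²=90 > ρ²=33 → inactive
F = F_att + ΣF_rep = (5.0793,-20.7834)
Δp = p'−p = (0.5079,-2.0783); α = Δx/Fx = (21975/43264) / (109875/21632) = 1/10
check: Δy/Fy = (-449587/216320) / (-449587/21632) = 1/10 ✓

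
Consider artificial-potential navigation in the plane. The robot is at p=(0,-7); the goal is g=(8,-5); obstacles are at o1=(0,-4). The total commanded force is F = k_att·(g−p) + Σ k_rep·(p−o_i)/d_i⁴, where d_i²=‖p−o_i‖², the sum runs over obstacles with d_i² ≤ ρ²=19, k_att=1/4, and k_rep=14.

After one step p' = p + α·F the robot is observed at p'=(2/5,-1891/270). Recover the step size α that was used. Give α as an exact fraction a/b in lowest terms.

F_att = 1/4·(g−p) = 1/4·(8,2) = (2.0000,0.5000)
o1: d²=9 ≤ ρ²=19; F_rep = 14·(0,-3)/9² = (0.0000,-0.5185)
F = F_att + ΣF_rep = (2.0000,-0.0185)
Δp = p'−p = (0.4000,-0.0037); α = Δx/Fx = (2/5) / (2) = 1/5
check: Δy/Fy = (-1/270) / (-1/54) = 1/5 ✓

α = 1/5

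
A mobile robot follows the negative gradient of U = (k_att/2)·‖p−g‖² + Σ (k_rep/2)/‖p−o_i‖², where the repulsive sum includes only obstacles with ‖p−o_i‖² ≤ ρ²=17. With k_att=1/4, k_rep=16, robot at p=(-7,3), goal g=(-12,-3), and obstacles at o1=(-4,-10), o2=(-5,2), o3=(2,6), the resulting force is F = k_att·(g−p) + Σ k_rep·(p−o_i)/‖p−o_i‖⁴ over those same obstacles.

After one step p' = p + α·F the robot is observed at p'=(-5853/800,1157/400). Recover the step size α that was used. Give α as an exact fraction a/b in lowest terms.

α = 1/8

F_att = 1/4·(g−p) = 1/4·(-5,-6) = (-1.2500,-1.5000)
o1: d²=178 > ρ²=17 → inactive
o2: d²=5 ≤ ρ²=17; F_rep = 16·(-2,1)/5² = (-1.2800,0.6400)
o3: d²=90 > ρ²=17 → inactive
F = F_att + ΣF_rep = (-2.5300,-0.8600)
Δp = p'−p = (-0.3162,-0.1075); α = Δx/Fx = (-253/800) / (-253/100) = 1/8
check: Δy/Fy = (-43/400) / (-43/50) = 1/8 ✓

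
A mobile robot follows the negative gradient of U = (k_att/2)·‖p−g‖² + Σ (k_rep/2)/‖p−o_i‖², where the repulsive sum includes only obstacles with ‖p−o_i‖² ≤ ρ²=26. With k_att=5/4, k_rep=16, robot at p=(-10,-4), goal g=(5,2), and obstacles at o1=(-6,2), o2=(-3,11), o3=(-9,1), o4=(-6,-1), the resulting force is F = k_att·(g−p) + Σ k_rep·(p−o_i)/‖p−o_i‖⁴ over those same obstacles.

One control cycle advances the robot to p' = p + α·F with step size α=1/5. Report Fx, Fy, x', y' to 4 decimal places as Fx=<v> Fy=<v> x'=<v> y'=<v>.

Fx=18.6239 Fy=7.3049 x'=-6.2752 y'=-2.5390

F_att = 5/4·(g−p) = 5/4·(15,6) = (18.7500,7.5000)
o1: d²=52 > ρ²=26 → inactive
o2: d²=274 > ρ²=26 → inactive
o3: d²=26 ≤ ρ²=26; F_rep = 16·(-1,-5)/26² = (-0.0237,-0.1183)
o4: d²=25 ≤ ρ²=26; F_rep = 16·(-4,-3)/25² = (-0.1024,-0.0768)
F = F_att + ΣF_rep = (18.6239,7.3049)
p' = p + 1/5·F = (-6.2752,-2.5390)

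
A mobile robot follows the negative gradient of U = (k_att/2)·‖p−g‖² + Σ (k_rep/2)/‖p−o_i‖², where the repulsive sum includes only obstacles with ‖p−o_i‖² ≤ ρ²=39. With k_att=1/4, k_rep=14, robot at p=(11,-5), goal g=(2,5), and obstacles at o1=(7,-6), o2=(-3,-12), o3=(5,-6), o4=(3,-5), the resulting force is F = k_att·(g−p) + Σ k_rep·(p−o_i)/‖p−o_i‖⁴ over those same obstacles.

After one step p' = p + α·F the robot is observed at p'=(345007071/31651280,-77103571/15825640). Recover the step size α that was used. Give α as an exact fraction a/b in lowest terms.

α = 1/20

F_att = 1/4·(g−p) = 1/4·(-9,10) = (-2.2500,2.5000)
o1: d²=17 ≤ ρ²=39; F_rep = 14·(4,1)/17² = (0.1938,0.0484)
o2: d²=245 > ρ²=39 → inactive
o3: d²=37 ≤ ρ²=39; F_rep = 14·(6,1)/37² = (0.0614,0.0102)
o4: d²=64 > ρ²=39 → inactive
F = F_att + ΣF_rep = (-1.9949,2.5587)
Δp = p'−p = (-0.0997,0.1279); α = Δx/Fx = (-3157009/31651280) / (-3157009/1582564) = 1/20
check: Δy/Fy = (2024629/15825640) / (2024629/791282) = 1/20 ✓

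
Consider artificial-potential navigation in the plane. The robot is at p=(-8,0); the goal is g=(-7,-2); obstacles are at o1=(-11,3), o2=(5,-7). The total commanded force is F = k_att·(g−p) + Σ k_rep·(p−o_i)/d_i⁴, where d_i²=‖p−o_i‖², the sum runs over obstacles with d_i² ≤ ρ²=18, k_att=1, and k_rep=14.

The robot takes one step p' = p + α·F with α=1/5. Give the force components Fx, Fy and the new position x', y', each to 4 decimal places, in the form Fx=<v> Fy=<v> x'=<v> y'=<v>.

Fx=1.1296 Fy=-2.1296 x'=-7.7741 y'=-0.4259

F_att = 1·(g−p) = 1·(1,-2) = (1.0000,-2.0000)
o1: d²=18 ≤ ρ²=18; F_rep = 14·(3,-3)/18² = (0.1296,-0.1296)
o2: d²=218 > ρ²=18 → inactive
F = F_att + ΣF_rep = (1.1296,-2.1296)
p' = p + 1/5·F = (-7.7741,-0.4259)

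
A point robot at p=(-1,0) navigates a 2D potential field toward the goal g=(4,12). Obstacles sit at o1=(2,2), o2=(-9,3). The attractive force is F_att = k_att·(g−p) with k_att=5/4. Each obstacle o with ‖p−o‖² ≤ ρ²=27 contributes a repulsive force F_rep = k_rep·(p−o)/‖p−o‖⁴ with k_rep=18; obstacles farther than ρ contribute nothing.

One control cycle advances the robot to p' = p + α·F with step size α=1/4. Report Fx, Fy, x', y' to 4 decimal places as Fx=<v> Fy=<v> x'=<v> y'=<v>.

F_att = 5/4·(g−p) = 5/4·(5,12) = (6.2500,15.0000)
o1: d²=13 ≤ ρ²=27; F_rep = 18·(-3,-2)/13² = (-0.3195,-0.2130)
o2: d²=73 > ρ²=27 → inactive
F = F_att + ΣF_rep = (5.9305,14.7870)
p' = p + 1/4·F = (0.4826,3.6967)

Fx=5.9305 Fy=14.7870 x'=0.4826 y'=3.6967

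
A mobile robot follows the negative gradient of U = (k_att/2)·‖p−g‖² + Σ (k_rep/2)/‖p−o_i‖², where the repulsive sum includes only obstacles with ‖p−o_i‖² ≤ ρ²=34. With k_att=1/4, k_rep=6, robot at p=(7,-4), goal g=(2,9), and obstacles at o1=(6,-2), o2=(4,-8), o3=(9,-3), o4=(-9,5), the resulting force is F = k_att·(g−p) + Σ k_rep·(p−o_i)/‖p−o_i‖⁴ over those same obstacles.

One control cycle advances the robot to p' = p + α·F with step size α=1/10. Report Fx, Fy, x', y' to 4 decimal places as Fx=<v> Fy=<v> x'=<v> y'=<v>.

Fx=-1.4612 Fy=2.5684 x'=6.8539 y'=-3.7432

F_att = 1/4·(g−p) = 1/4·(-5,13) = (-1.2500,3.2500)
o1: d²=5 ≤ ρ²=34; F_rep = 6·(1,-2)/5² = (0.2400,-0.4800)
o2: d²=25 ≤ ρ²=34; F_rep = 6·(3,4)/25² = (0.0288,0.0384)
o3: d²=5 ≤ ρ²=34; F_rep = 6·(-2,-1)/5² = (-0.4800,-0.2400)
o4: d²=337 > ρ²=34 → inactive
F = F_att + ΣF_rep = (-1.4612,2.5684)
p' = p + 1/10·F = (6.8539,-3.7432)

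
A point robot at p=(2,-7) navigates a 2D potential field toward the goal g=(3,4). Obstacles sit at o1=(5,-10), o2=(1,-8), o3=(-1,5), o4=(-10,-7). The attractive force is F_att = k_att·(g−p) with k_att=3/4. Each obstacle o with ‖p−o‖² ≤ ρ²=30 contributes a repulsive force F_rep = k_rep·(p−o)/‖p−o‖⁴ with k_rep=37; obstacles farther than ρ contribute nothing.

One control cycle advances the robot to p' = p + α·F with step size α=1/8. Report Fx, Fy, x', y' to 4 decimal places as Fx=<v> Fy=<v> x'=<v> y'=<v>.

F_att = 3/4·(g−p) = 3/4·(1,11) = (0.7500,8.2500)
o1: d²=18 ≤ ρ²=30; F_rep = 37·(-3,3)/18² = (-0.3426,0.3426)
o2: d²=2 ≤ ρ²=30; F_rep = 37·(1,1)/2² = (9.2500,9.2500)
o3: d²=153 > ρ²=30 → inactive
o4: d²=144 > ρ²=30 → inactive
F = F_att + ΣF_rep = (9.6574,17.8426)
p' = p + 1/8·F = (3.2072,-4.7697)

Fx=9.6574 Fy=17.8426 x'=3.2072 y'=-4.7697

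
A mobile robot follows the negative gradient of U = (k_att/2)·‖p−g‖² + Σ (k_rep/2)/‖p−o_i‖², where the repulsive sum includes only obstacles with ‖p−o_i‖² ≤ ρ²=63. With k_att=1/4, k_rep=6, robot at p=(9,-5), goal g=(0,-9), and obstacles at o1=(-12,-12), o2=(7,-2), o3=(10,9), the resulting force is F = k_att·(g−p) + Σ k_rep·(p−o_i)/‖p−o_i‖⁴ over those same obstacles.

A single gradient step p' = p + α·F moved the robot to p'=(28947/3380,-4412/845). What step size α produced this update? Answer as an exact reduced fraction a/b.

α = 1/5

F_att = 1/4·(g−p) = 1/4·(-9,-4) = (-2.2500,-1.0000)
o1: d²=490 > ρ²=63 → inactive
o2: d²=13 ≤ ρ²=63; F_rep = 6·(2,-3)/13² = (0.0710,-0.1065)
o3: d²=197 > ρ²=63 → inactive
F = F_att + ΣF_rep = (-2.1790,-1.1065)
Δp = p'−p = (-0.4358,-0.2213); α = Δx/Fx = (-1473/3380) / (-1473/676) = 1/5
check: Δy/Fy = (-187/845) / (-187/169) = 1/5 ✓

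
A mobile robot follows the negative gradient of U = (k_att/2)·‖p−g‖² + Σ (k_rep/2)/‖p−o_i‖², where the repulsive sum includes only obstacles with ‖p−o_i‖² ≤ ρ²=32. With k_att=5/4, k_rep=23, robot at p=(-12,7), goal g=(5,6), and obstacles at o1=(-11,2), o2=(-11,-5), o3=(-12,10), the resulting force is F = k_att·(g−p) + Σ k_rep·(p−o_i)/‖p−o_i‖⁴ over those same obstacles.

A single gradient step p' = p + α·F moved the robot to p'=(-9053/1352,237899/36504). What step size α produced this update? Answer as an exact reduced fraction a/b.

α = 1/4

F_att = 5/4·(g−p) = 5/4·(17,-1) = (21.2500,-1.2500)
o1: d²=26 ≤ ρ²=32; F_rep = 23·(-1,5)/26² = (-0.0340,0.1701)
o2: d²=145 > ρ²=32 → inactive
o3: d²=9 ≤ ρ²=32; F_rep = 23·(0,-3)/9² = (0.0000,-0.8519)
F = F_att + ΣF_rep = (21.2160,-1.9317)
Δp = p'−p = (5.3040,-0.4829); α = Δx/Fx = (7171/1352) / (7171/338) = 1/4
check: Δy/Fy = (-17629/36504) / (-17629/9126) = 1/4 ✓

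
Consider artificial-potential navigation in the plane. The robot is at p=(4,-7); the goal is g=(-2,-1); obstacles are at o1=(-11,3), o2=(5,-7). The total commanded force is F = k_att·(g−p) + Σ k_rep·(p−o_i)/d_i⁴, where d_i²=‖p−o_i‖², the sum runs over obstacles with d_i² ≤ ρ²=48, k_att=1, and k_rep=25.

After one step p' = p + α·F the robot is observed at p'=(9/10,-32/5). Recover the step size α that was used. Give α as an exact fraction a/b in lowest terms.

F_att = 1·(g−p) = 1·(-6,6) = (-6.0000,6.0000)
o1: d²=325 > ρ²=48 → inactive
o2: d²=1 ≤ ρ²=48; F_rep = 25·(-1,0)/1² = (-25.0000,0.0000)
F = F_att + ΣF_rep = (-31.0000,6.0000)
Δp = p'−p = (-3.1000,0.6000); α = Δx/Fx = (-31/10) / (-31) = 1/10
check: Δy/Fy = (3/5) / (6) = 1/10 ✓

α = 1/10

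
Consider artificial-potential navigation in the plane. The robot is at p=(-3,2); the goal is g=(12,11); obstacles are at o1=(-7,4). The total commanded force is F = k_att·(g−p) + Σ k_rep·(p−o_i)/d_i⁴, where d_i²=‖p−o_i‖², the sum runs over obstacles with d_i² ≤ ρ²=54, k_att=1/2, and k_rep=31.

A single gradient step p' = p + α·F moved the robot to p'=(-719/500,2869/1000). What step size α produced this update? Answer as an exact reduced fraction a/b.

α = 1/5

F_att = 1/2·(g−p) = 1/2·(15,9) = (7.5000,4.5000)
o1: d²=20 ≤ ρ²=54; F_rep = 31·(4,-2)/20² = (0.3100,-0.1550)
F = F_att + ΣF_rep = (7.8100,4.3450)
Δp = p'−p = (1.5620,0.8690); α = Δx/Fx = (781/500) / (781/100) = 1/5
check: Δy/Fy = (869/1000) / (869/200) = 1/5 ✓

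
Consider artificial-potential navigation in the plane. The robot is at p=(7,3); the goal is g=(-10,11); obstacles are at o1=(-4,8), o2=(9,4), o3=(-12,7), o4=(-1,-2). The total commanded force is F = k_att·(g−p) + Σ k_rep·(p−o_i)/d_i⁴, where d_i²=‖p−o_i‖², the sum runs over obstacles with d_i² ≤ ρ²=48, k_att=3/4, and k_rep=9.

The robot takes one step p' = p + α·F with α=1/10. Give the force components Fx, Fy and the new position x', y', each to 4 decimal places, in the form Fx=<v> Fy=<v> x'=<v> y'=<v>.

Fx=-13.4700 Fy=5.6400 x'=5.6530 y'=3.5640

F_att = 3/4·(g−p) = 3/4·(-17,8) = (-12.7500,6.0000)
o1: d²=146 > ρ²=48 → inactive
o2: d²=5 ≤ ρ²=48; F_rep = 9·(-2,-1)/5² = (-0.7200,-0.3600)
o3: d²=377 > ρ²=48 → inactive
o4: d²=89 > ρ²=48 → inactive
F = F_att + ΣF_rep = (-13.4700,5.6400)
p' = p + 1/10·F = (5.6530,3.5640)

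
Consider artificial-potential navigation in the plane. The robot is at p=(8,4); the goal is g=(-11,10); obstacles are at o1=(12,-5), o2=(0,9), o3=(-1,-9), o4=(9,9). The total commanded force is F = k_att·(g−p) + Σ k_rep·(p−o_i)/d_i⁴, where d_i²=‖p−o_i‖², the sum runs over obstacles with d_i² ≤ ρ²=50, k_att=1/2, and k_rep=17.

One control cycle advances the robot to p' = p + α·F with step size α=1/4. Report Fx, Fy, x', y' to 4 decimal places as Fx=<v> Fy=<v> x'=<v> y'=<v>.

F_att = 1/2·(g−p) = 1/2·(-19,6) = (-9.5000,3.0000)
o1: d²=97 > ρ²=50 → inactive
o2: d²=89 > ρ²=50 → inactive
o3: d²=250 > ρ²=50 → inactive
o4: d²=26 ≤ ρ²=50; F_rep = 17·(-1,-5)/26² = (-0.0251,-0.1257)
F = F_att + ΣF_rep = (-9.5251,2.8743)
p' = p + 1/4·F = (5.6187,4.7186)

Fx=-9.5251 Fy=2.8743 x'=5.6187 y'=4.7186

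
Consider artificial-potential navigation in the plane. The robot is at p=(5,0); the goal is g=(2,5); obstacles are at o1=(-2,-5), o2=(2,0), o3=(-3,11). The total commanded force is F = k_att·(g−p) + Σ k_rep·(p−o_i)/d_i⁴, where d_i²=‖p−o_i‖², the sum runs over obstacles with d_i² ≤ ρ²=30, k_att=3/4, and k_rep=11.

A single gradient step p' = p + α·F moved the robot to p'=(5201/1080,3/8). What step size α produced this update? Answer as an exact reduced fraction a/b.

F_att = 3/4·(g−p) = 3/4·(-3,5) = (-2.2500,3.7500)
o1: d²=74 > ρ²=30 → inactive
o2: d²=9 ≤ ρ²=30; F_rep = 11·(3,0)/9² = (0.4074,0.0000)
o3: d²=185 > ρ²=30 → inactive
F = F_att + ΣF_rep = (-1.8426,3.7500)
Δp = p'−p = (-0.1843,0.3750); α = Δx/Fx = (-199/1080) / (-199/108) = 1/10
check: Δy/Fy = (3/8) / (15/4) = 1/10 ✓

α = 1/10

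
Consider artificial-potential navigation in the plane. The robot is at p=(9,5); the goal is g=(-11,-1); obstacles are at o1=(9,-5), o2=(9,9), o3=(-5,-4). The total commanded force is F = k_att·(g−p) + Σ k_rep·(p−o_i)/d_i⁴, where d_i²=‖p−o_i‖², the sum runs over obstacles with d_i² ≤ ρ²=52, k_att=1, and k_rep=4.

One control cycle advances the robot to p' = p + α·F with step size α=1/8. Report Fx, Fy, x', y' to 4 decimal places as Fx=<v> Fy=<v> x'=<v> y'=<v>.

Fx=-20.0000 Fy=-6.0625 x'=6.5000 y'=4.2422

F_att = 1·(g−p) = 1·(-20,-6) = (-20.0000,-6.0000)
o1: d²=100 > ρ²=52 → inactive
o2: d²=16 ≤ ρ²=52; F_rep = 4·(0,-4)/16² = (0.0000,-0.0625)
o3: d²=277 > ρ²=52 → inactive
F = F_att + ΣF_rep = (-20.0000,-6.0625)
p' = p + 1/8·F = (6.5000,4.2422)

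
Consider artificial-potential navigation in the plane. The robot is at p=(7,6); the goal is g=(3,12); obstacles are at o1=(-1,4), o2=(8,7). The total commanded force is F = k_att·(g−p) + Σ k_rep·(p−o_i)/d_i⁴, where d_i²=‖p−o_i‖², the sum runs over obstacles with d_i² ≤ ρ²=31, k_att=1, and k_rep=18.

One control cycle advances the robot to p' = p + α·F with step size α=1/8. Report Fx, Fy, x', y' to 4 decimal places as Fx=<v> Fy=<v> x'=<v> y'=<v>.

F_att = 1·(g−p) = 1·(-4,6) = (-4.0000,6.0000)
o1: d²=68 > ρ²=31 → inactive
o2: d²=2 ≤ ρ²=31; F_rep = 18·(-1,-1)/2² = (-4.5000,-4.5000)
F = F_att + ΣF_rep = (-8.5000,1.5000)
p' = p + 1/8·F = (5.9375,6.1875)

Fx=-8.5000 Fy=1.5000 x'=5.9375 y'=6.1875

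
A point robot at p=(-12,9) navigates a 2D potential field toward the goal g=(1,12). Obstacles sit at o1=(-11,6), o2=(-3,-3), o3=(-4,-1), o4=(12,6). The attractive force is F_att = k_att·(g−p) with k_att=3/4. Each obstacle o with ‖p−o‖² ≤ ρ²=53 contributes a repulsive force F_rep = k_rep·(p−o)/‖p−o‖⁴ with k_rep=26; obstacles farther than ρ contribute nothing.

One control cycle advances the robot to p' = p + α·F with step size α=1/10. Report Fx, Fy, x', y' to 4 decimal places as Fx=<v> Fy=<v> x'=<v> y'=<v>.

Fx=9.4900 Fy=3.0300 x'=-11.0510 y'=9.3030

F_att = 3/4·(g−p) = 3/4·(13,3) = (9.7500,2.2500)
o1: d²=10 ≤ ρ²=53; F_rep = 26·(-1,3)/10² = (-0.2600,0.7800)
o2: d²=225 > ρ²=53 → inactive
o3: d²=164 > ρ²=53 → inactive
o4: d²=585 > ρ²=53 → inactive
F = F_att + ΣF_rep = (9.4900,3.0300)
p' = p + 1/10·F = (-11.0510,9.3030)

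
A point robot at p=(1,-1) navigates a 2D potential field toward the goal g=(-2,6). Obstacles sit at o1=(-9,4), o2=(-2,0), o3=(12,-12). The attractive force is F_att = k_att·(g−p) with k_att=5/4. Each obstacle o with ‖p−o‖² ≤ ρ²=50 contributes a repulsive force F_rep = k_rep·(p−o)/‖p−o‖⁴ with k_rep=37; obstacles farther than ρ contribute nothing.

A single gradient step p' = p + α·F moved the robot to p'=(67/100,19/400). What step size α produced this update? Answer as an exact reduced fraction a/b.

α = 1/8

F_att = 5/4·(g−p) = 5/4·(-3,7) = (-3.7500,8.7500)
o1: d²=125 > ρ²=50 → inactive
o2: d²=10 ≤ ρ²=50; F_rep = 37·(3,-1)/10² = (1.1100,-0.3700)
o3: d²=242 > ρ²=50 → inactive
F = F_att + ΣF_rep = (-2.6400,8.3800)
Δp = p'−p = (-0.3300,1.0475); α = Δx/Fx = (-33/100) / (-66/25) = 1/8
check: Δy/Fy = (419/400) / (419/50) = 1/8 ✓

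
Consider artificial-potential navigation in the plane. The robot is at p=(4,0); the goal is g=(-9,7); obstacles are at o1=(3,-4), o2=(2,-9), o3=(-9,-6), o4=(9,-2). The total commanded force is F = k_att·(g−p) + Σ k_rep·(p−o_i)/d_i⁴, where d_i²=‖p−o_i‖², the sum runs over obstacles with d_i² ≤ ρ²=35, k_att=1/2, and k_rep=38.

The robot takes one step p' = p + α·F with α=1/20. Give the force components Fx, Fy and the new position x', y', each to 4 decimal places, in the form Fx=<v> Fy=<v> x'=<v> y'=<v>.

Fx=-6.5944 Fy=4.1163 x'=3.6703 y'=0.2058

F_att = 1/2·(g−p) = 1/2·(-13,7) = (-6.5000,3.5000)
o1: d²=17 ≤ ρ²=35; F_rep = 38·(1,4)/17² = (0.1315,0.5260)
o2: d²=85 > ρ²=35 → inactive
o3: d²=205 > ρ²=35 → inactive
o4: d²=29 ≤ ρ²=35; F_rep = 38·(-5,2)/29² = (-0.2259,0.0904)
F = F_att + ΣF_rep = (-6.5944,4.1163)
p' = p + 1/20·F = (3.6703,0.2058)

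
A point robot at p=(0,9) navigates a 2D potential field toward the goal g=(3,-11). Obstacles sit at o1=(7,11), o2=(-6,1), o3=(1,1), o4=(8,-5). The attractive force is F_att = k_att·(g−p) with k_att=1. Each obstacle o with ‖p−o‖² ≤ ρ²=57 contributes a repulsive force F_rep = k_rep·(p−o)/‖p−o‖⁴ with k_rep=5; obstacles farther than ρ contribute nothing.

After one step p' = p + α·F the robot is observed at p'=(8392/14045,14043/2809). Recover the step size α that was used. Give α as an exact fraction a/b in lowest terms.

α = 1/5

F_att = 1·(g−p) = 1·(3,-20) = (3.0000,-20.0000)
o1: d²=53 ≤ ρ²=57; F_rep = 5·(-7,-2)/53² = (-0.0125,-0.0036)
o2: d²=100 > ρ²=57 → inactive
o3: d²=65 > ρ²=57 → inactive
o4: d²=260 > ρ²=57 → inactive
F = F_att + ΣF_rep = (2.9875,-20.0036)
Δp = p'−p = (0.5975,-4.0007); α = Δx/Fx = (8392/14045) / (8392/2809) = 1/5
check: Δy/Fy = (-11238/2809) / (-56190/2809) = 1/5 ✓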